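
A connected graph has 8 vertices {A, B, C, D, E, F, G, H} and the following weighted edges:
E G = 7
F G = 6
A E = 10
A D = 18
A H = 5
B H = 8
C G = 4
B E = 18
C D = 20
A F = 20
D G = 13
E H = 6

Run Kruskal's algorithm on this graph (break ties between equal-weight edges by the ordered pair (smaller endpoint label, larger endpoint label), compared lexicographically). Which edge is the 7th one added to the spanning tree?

Kruskal: consider edges lightest-first.
C G (4): add — endpoints in different components.
A H (5): add — endpoints in different components.
E H (6): add — endpoints in different components.
F G (6): add — endpoints in different components.
E G (7): add — endpoints in different components.
B H (8): add — endpoints in different components.
A E (10): skip — A and E already connected.
D G (13): add — endpoints in different components.
The 7th edge added is D G.

D-G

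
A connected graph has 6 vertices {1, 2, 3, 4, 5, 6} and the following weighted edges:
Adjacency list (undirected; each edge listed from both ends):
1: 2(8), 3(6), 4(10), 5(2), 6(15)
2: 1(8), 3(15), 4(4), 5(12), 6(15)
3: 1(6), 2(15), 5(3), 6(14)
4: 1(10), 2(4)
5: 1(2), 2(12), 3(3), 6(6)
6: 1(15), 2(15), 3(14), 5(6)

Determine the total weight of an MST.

Prim's algorithm from 5:
Step 1: frontier [1-5 2, 3-5 3, 5-6 6, 2-5 12] → take 1-5 (2); add 1.
Step 2: frontier [1-3 6, 1-2 8, 1-4 10, 1-6 15, 3-5 3, 5-6 6, 2-5 12] → take 3-5 (3); add 3.
Step 3: frontier [1-2 8, 1-4 10, 1-6 15, 3-6 14, 2-3 15, 5-6 6, 2-5 12] → take 5-6 (6); add 6.
Step 4: frontier [1-2 8, 1-4 10, 2-3 15, 2-5 12, 2-6 15] → take 1-2 (8); add 2.
Step 5: frontier [1-4 10, 2-4 4] → take 2-4 (4); add 4.
MST edges: 1-5, 3-5, 5-6, 1-2, 2-4; total weight 2+3+6+8+4 = 23.

23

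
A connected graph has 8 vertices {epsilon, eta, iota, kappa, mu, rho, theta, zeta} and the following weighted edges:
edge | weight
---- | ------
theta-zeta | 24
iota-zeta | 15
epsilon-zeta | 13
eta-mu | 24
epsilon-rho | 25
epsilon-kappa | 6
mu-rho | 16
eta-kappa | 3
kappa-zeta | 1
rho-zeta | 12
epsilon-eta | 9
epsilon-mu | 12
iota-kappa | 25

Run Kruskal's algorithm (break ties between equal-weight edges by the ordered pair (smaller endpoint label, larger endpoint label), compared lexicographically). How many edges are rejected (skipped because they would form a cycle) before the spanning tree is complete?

Kruskal's algorithm — process edges by increasing weight (ties by edge label):
kappa-zeta (1): add — endpoints in different components.
eta-kappa (3): add — endpoints in different components.
epsilon-kappa (6): add — endpoints in different components.
epsilon-eta (9): skip — epsilon and eta already connected.
epsilon-mu (12): add — endpoints in different components.
rho-zeta (12): add — endpoints in different components.
epsilon-zeta (13): skip — epsilon and zeta already connected.
iota-zeta (15): add — endpoints in different components.
mu-rho (16): skip — mu and rho already connected.
eta-mu (24): skip — mu and eta already connected.
theta-zeta (24): add — endpoints in different components.
Edges rejected before the tree was complete: 4.

4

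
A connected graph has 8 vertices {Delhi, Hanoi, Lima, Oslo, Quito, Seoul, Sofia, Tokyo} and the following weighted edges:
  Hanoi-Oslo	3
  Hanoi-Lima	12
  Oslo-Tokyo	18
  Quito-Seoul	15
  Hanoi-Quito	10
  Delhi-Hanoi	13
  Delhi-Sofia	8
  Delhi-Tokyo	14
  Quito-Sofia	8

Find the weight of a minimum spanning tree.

Kruskal: consider edges lightest-first.
Hanoi-Oslo (3): add — endpoints in different components.
Delhi-Sofia (8): add — endpoints in different components.
Quito-Sofia (8): add — endpoints in different components.
Hanoi-Quito (10): add — endpoints in different components.
Hanoi-Lima (12): add — endpoints in different components.
Delhi-Hanoi (13): skip — Hanoi and Delhi already connected.
Delhi-Tokyo (14): add — endpoints in different components.
Quito-Seoul (15): add — endpoints in different components.
MST edges: Hanoi-Oslo, Delhi-Sofia, Quito-Sofia, Hanoi-Quito, Hanoi-Lima, Delhi-Tokyo, Quito-Seoul; total weight 3+8+8+10+12+14+15 = 70.

70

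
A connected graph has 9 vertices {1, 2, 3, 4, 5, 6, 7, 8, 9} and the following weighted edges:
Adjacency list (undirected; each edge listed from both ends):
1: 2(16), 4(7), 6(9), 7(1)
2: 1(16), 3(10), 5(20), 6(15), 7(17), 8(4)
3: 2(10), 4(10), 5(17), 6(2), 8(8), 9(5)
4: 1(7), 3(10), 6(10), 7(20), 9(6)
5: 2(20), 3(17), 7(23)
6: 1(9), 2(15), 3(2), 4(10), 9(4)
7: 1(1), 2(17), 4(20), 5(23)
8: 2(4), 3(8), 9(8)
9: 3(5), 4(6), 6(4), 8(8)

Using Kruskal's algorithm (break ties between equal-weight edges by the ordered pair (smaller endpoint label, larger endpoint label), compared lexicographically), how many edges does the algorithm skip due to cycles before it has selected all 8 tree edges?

9

Sort edges by weight, then run Kruskal:
1-7 (1): add — endpoints in different components.
3-6 (2): add — endpoints in different components.
2-8 (4): add — endpoints in different components.
6-9 (4): add — endpoints in different components.
3-9 (5): skip — 3 and 9 already connected.
4-9 (6): add — endpoints in different components.
1-4 (7): add — endpoints in different components.
3-8 (8): add — endpoints in different components.
8-9 (8): skip — 8 and 9 already connected.
1-6 (9): skip — 1 and 6 already connected.
2-3 (10): skip — 2 and 3 already connected.
3-4 (10): skip — 3 and 4 already connected.
4-6 (10): skip — 4 and 6 already connected.
2-6 (15): skip — 2 and 6 already connected.
1-2 (16): skip — 1 and 2 already connected.
2-7 (17): skip — 2 and 7 already connected.
3-5 (17): add — endpoints in different components.
Edges rejected before the tree was complete: 9.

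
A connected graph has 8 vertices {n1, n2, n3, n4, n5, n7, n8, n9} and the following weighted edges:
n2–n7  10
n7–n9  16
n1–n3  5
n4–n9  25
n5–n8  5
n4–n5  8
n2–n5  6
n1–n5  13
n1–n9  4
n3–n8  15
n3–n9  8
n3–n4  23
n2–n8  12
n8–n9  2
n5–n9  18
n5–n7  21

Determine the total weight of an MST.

Kruskal's algorithm — process edges by increasing weight (ties by edge label):
n8–n9 (2): add — endpoints in different components.
n1–n9 (4): add — endpoints in different components.
n1–n3 (5): add — endpoints in different components.
n5–n8 (5): add — endpoints in different components.
n2–n5 (6): add — endpoints in different components.
n3–n9 (8): skip — n3 and n9 already connected.
n4–n5 (8): add — endpoints in different components.
n2–n7 (10): add — endpoints in different components.
MST edges: n8–n9, n1–n9, n1–n3, n5–n8, n2–n5, n4–n5, n2–n7; total weight 2+4+5+5+6+8+10 = 40.

40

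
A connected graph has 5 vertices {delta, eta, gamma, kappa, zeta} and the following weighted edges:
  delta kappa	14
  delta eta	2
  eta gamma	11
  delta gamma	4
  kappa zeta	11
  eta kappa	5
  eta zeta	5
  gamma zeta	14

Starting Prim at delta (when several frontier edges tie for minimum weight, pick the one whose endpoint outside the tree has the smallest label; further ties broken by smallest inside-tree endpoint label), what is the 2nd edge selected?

Prim, starting at delta.
Step 1: cheapest edge leaving the tree is delta eta (2); add eta.
Step 2: cheapest edge leaving the tree is delta gamma (4); add gamma.
Step 3: cheapest edge leaving the tree is eta kappa (5); add kappa.
Step 4: cheapest edge leaving the tree is eta zeta (5); add zeta.
The 2nd edge added is delta gamma.

delta-gamma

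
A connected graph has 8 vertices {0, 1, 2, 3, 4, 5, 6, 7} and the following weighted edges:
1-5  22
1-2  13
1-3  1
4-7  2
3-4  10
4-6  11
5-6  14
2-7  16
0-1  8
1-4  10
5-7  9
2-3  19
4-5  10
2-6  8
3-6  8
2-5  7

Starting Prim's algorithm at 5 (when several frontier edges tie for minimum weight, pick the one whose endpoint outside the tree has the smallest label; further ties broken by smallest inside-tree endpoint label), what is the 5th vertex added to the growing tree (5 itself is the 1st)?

1

Grow the tree from 5 using Prim:
Step 1: cheapest edge leaving the tree is 2-5 (7); add 2.
Step 2: cheapest edge leaving the tree is 2-6 (8); add 6.
Step 3: cheapest edge leaving the tree is 3-6 (8); add 3.
Step 4: cheapest edge leaving the tree is 1-3 (1); add 1.
Step 5: cheapest edge leaving the tree is 0-1 (8); add 0.
Step 6: cheapest edge leaving the tree is 5-7 (9); add 7.
Step 7: cheapest edge leaving the tree is 4-7 (2); add 4.
Vertex order: 5, 2, 6, 3, 1, 0, 7, 4. The 5th vertex is 1.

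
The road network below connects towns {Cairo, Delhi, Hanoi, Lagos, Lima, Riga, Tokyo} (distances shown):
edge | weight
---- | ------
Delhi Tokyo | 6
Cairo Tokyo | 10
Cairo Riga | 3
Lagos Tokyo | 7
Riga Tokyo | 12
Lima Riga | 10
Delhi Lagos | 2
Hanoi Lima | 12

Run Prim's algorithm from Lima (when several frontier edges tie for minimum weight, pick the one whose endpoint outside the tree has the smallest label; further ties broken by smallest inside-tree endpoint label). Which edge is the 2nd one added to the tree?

Cairo-Riga

Prim, starting at Lima.
Step 1: frontier [Lima Riga 10, Hanoi Lima 12] → take Lima Riga (10); add Riga.
Step 2: frontier [Hanoi Lima 12, Cairo Riga 3, Riga Tokyo 12] → take Cairo Riga (3); add Cairo.
Step 3: frontier [Cairo Tokyo 10, Hanoi Lima 12, Riga Tokyo 12] → take Cairo Tokyo (10); add Tokyo.
Step 4: frontier [Hanoi Lima 12, Delhi Tokyo 6, Lagos Tokyo 7] → take Delhi Tokyo (6); add Delhi.
Step 5: frontier [Delhi Lagos 2, Hanoi Lima 12, Lagos Tokyo 7] → take Delhi Lagos (2); add Lagos.
Step 6: frontier [Hanoi Lima 12] → take Hanoi Lima (12); add Hanoi.
The 2nd edge added is Cairo Riga.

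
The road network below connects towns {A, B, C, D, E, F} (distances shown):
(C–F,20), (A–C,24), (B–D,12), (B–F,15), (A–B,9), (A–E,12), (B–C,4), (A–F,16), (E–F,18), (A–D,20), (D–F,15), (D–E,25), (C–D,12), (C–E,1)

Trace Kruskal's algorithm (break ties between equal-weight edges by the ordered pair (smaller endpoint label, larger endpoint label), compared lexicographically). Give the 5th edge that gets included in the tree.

Sort edges by weight, then run Kruskal:
C–E (1): add — endpoints in different components.
B–C (4): add — endpoints in different components.
A–B (9): add — endpoints in different components.
A–E (12): skip — A and E already connected.
B–D (12): add — endpoints in different components.
C–D (12): skip — C and D already connected.
B–F (15): add — endpoints in different components.
The 5th edge added is B–F.

B-F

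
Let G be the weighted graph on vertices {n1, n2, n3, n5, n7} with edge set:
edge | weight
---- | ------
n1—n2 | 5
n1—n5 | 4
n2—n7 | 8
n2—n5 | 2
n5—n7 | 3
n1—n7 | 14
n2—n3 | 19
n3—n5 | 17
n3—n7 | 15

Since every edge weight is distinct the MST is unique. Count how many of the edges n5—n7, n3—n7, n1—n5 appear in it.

3

Sort edges by weight, then run Kruskal:
n2—n5 (2): add. Components now {n1} {n2,n5} {n3} {n7}
n5—n7 (3): add. Components now {n1} {n2,n5,n7} {n3}
n1—n5 (4): add. Components now {n1,n2,n5,n7} {n3}
n1—n2 (5): skip — n1 and n2 already connected.
n2—n7 (8): skip — n2 and n7 already connected.
n1—n7 (14): skip — n1 and n7 already connected.
n3—n7 (15): add. Components now {n1,n2,n3,n5,n7}
MST edge set: {n2—n5, n5—n7, n1—n5, n3—n7}.
Of the listed edges, {n5—n7, n3—n7, n1—n5} are in the MST → 3.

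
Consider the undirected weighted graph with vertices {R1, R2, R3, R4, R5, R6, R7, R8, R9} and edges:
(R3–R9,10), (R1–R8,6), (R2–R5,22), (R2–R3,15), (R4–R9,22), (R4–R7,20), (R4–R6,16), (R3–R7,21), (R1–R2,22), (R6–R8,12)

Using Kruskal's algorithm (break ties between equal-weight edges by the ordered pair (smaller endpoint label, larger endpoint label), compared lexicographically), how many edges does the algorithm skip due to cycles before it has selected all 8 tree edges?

Kruskal: consider edges lightest-first.
R1–R8 (6): add — endpoints in different components.
R3–R9 (10): add — endpoints in different components.
R6–R8 (12): add — endpoints in different components.
R2–R3 (15): add — endpoints in different components.
R4–R6 (16): add — endpoints in different components.
R4–R7 (20): add — endpoints in different components.
R3–R7 (21): add — endpoints in different components.
R1–R2 (22): skip — R2 and R1 already connected.
R2–R5 (22): add — endpoints in different components.
Edges rejected before the tree was complete: 1.

1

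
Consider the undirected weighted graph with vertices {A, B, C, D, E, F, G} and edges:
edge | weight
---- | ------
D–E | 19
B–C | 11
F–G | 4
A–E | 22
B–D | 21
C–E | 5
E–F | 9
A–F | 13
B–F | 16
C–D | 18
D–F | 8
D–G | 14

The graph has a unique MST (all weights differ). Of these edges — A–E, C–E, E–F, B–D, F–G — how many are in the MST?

3

Kruskal: consider edges lightest-first.
F–G (4): add. Components now {A} {B} {C} {D} {E} {F,G}
C–E (5): add. Components now {A} {B} {C,E} {D} {F,G}
D–F (8): add. Components now {A} {B} {C,E} {D,F,G}
E–F (9): add. Components now {A} {B} {C,D,E,F,G}
B–C (11): add. Components now {A} {B,C,D,E,F,G}
A–F (13): add. Components now {A,B,C,D,E,F,G}
MST edge set: {F–G, C–E, D–F, E–F, B–C, A–F}.
Of the listed edges, {C–E, E–F, F–G} are in the MST → 3.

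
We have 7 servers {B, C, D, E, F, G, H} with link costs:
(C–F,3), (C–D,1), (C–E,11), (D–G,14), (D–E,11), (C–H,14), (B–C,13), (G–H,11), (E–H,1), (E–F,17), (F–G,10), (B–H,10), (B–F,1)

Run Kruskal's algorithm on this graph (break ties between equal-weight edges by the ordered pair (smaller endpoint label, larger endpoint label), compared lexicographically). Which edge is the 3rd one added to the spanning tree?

E-H

Sort edges by weight, then run Kruskal:
B–F (1): add — endpoints in different components.
C–D (1): add — endpoints in different components.
E–H (1): add — endpoints in different components.
C–F (3): add — endpoints in different components.
B–H (10): add — endpoints in different components.
F–G (10): add — endpoints in different components.
The 3rd edge added is E–H.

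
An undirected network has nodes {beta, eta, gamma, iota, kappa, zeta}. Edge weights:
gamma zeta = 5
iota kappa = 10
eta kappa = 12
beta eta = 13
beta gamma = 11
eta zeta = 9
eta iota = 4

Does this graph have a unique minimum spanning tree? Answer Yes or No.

Kruskal's algorithm — process edges by increasing weight (ties by edge label):
eta iota (4): add. Components now {gamma} {kappa} {eta,iota} {beta} {zeta}
gamma zeta (5): add. Components now {gamma,zeta} {kappa} {eta,iota} {beta}
eta zeta (9): add. Components now {eta,gamma,iota,zeta} {kappa} {beta}
iota kappa (10): add. Components now {eta,gamma,iota,kappa,zeta} {beta}
beta gamma (11): add. Components now {beta,eta,gamma,iota,kappa,zeta}
Every non-tree edge has weight strictly greater than the heaviest edge on the tree path between its endpoints, so the MST is unique.

Yes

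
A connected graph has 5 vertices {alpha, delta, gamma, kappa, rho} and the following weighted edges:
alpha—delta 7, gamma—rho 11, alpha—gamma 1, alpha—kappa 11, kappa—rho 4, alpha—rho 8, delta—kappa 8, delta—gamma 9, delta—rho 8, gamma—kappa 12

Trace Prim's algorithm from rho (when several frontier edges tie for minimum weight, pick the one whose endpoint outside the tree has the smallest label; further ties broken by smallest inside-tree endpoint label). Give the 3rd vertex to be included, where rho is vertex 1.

alpha

Grow the tree from rho using Prim:
Step 1: cheapest edge leaving the tree is kappa—rho (4); add kappa.
Step 2: cheapest edge leaving the tree is alpha—rho (8); add alpha.
Step 3: cheapest edge leaving the tree is alpha—gamma (1); add gamma.
Step 4: cheapest edge leaving the tree is alpha—delta (7); add delta.
Vertex order: rho, kappa, alpha, gamma, delta. The 3rd vertex is alpha.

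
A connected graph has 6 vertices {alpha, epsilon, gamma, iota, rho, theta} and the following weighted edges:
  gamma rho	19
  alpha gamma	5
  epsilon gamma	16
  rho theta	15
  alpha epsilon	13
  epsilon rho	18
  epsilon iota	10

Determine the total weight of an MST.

61

Grow the tree from theta using Prim:
Step 1: cheapest edge leaving the tree is rho theta (15); add rho.
Step 2: cheapest edge leaving the tree is epsilon rho (18); add epsilon.
Step 3: cheapest edge leaving the tree is epsilon iota (10); add iota.
Step 4: cheapest edge leaving the tree is alpha epsilon (13); add alpha.
Step 5: cheapest edge leaving the tree is alpha gamma (5); add gamma.
MST edges: rho theta, epsilon rho, epsilon iota, alpha epsilon, alpha gamma; total weight 15+18+10+13+5 = 61.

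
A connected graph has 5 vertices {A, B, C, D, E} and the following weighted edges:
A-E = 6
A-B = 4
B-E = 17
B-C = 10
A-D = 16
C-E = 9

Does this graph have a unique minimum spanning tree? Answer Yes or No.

Yes

Sort edges by weight, then run Kruskal:
A-B (4): add. Components now {A,B} {C} {D} {E}
A-E (6): add. Components now {A,B,E} {C} {D}
C-E (9): add. Components now {A,B,C,E} {D}
B-C (10): skip — B and C already connected.
A-D (16): add. Components now {A,B,C,D,E}
Every non-tree edge has weight strictly greater than the heaviest edge on the tree path between its endpoints, so the MST is unique.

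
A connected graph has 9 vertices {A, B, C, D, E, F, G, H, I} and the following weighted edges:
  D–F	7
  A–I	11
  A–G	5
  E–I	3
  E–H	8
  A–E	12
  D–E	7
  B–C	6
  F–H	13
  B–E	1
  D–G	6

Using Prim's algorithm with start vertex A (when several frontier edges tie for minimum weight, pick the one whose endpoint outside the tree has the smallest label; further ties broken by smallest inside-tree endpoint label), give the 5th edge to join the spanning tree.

E-I

Prim's algorithm from A:
Step 1: frontier [A–G 5, A–I 11, A–E 12] → take A–G (5); add G.
Step 2: frontier [A–I 11, A–E 12, D–G 6] → take D–G (6); add D.
Step 3: frontier [A–I 11, A–E 12, D–E 7, D–F 7] → take D–E (7); add E.
Step 4: frontier [A–I 11, D–F 7, B–E 1, E–I 3, E–H 8] → take B–E (1); add B.
Step 5: frontier [A–I 11, B–C 6, D–F 7, E–I 3, E–H 8] → take E–I (3); add I.
Step 6: frontier [B–C 6, D–F 7, E–H 8] → take B–C (6); add C.
Step 7: frontier [D–F 7, E–H 8] → take D–F (7); add F.
Step 8: frontier [E–H 8, F–H 13] → take E–H (8); add H.
The 5th edge added is E–I.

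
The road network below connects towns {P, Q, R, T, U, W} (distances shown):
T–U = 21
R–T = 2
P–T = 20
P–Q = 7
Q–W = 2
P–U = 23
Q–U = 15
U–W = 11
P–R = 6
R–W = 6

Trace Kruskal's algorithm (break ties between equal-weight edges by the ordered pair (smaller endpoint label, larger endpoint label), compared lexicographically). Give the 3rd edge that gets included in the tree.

P-R

Kruskal: consider edges lightest-first.
Q–W (2): add — endpoints in different components.
R–T (2): add — endpoints in different components.
P–R (6): add — endpoints in different components.
R–W (6): add — endpoints in different components.
P–Q (7): skip — P and Q already connected.
U–W (11): add — endpoints in different components.
The 3rd edge added is P–R.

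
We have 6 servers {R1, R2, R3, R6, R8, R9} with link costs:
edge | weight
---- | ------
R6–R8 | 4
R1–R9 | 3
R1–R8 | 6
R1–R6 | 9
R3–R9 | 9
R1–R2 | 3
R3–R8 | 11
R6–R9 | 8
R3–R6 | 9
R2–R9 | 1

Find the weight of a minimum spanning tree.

Sort edges by weight, then run Kruskal:
R2–R9 (1): add — endpoints in different components.
R1–R2 (3): add — endpoints in different components.
R1–R9 (3): skip — R9 and R1 already connected.
R6–R8 (4): add — endpoints in different components.
R1–R8 (6): add — endpoints in different components.
R6–R9 (8): skip — R9 and R6 already connected.
R1–R6 (9): skip — R6 and R1 already connected.
R3–R6 (9): add — endpoints in different components.
MST edges: R2–R9, R1–R2, R6–R8, R1–R8, R3–R6; total weight 1+3+4+6+9 = 23.

23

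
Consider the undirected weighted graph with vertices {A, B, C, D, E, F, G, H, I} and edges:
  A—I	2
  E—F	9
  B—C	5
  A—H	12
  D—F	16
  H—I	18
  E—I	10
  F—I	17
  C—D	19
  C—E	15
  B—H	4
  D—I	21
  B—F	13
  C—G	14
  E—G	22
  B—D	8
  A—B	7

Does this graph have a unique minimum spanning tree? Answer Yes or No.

Yes

Kruskal: consider edges lightest-first.
A—I (2): add — endpoints in different components.
B—H (4): add — endpoints in different components.
B—C (5): add — endpoints in different components.
A—B (7): add — endpoints in different components.
B—D (8): add — endpoints in different components.
E—F (9): add — endpoints in different components.
E—I (10): add — endpoints in different components.
A—H (12): skip — A and H already connected.
B—F (13): skip — B and F already connected.
C—G (14): add — endpoints in different components.
Every non-tree edge has weight strictly greater than the heaviest edge on the tree path between its endpoints, so the MST is unique.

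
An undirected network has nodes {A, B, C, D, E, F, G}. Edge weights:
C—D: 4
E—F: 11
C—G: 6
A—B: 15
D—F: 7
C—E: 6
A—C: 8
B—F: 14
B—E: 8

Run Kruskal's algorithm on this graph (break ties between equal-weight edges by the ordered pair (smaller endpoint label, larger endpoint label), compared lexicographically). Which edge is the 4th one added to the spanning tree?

D-F

Kruskal: consider edges lightest-first.
C—D (4): add — endpoints in different components.
C—E (6): add — endpoints in different components.
C—G (6): add — endpoints in different components.
D—F (7): add — endpoints in different components.
A—C (8): add — endpoints in different components.
B—E (8): add — endpoints in different components.
The 4th edge added is D—F.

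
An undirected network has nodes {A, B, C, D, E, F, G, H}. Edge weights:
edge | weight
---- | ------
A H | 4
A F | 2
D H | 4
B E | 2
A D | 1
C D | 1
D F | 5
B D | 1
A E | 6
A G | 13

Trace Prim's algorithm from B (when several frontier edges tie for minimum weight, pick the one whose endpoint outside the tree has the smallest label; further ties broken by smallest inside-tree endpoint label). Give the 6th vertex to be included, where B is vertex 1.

F

Prim, starting at B.
Step 1: frontier [B D 1, B E 2] → take B D (1); add D.
Step 2: frontier [B E 2, A D 1, C D 1, D H 4, D F 5] → take A D (1); add A.
Step 3: frontier [A F 2, A H 4, A E 6, A G 13, B E 2, C D 1, D H 4, D F 5] → take C D (1); add C.
Step 4: frontier [A F 2, A H 4, A E 6, A G 13, B E 2, D H 4, D F 5] → take B E (2); add E.
Step 5: frontier [A F 2, A H 4, A G 13, D H 4, D F 5] → take A F (2); add F.
Step 6: frontier [A H 4, A G 13, D H 4] → take A H (4); add H.
Step 7: frontier [A G 13] → take A G (13); add G.
Vertex order: B, D, A, C, E, F, H, G. The 6th vertex is F.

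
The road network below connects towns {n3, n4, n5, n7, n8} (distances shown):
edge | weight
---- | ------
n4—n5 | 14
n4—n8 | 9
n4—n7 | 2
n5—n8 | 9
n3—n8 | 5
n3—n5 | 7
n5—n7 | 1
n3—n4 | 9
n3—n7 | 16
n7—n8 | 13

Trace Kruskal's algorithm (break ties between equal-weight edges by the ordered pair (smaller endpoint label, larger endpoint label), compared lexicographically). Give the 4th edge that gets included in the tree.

Kruskal's algorithm — process edges by increasing weight (ties by edge label):
n5—n7 (1): add — endpoints in different components.
n4—n7 (2): add — endpoints in different components.
n3—n8 (5): add — endpoints in different components.
n3—n5 (7): add — endpoints in different components.
The 4th edge added is n3—n5.

n3-n5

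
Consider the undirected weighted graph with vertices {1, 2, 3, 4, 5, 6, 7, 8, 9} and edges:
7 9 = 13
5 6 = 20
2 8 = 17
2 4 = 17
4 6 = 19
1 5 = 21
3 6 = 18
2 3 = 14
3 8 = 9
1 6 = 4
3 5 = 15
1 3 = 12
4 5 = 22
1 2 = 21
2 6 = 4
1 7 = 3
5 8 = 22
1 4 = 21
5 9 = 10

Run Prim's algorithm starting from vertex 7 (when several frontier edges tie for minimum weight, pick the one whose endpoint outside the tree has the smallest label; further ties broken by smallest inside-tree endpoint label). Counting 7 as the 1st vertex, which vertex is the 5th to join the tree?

Prim's algorithm from 7:
Step 1: cheapest edge leaving the tree is 1 7 (3); add 1.
Step 2: cheapest edge leaving the tree is 1 6 (4); add 6.
Step 3: cheapest edge leaving the tree is 2 6 (4); add 2.
Step 4: cheapest edge leaving the tree is 1 3 (12); add 3.
Step 5: cheapest edge leaving the tree is 3 8 (9); add 8.
Step 6: cheapest edge leaving the tree is 7 9 (13); add 9.
Step 7: cheapest edge leaving the tree is 5 9 (10); add 5.
Step 8: cheapest edge leaving the tree is 2 4 (17); add 4.
Vertex order: 7, 1, 6, 2, 3, 8, 9, 5, 4. The 5th vertex is 3.

3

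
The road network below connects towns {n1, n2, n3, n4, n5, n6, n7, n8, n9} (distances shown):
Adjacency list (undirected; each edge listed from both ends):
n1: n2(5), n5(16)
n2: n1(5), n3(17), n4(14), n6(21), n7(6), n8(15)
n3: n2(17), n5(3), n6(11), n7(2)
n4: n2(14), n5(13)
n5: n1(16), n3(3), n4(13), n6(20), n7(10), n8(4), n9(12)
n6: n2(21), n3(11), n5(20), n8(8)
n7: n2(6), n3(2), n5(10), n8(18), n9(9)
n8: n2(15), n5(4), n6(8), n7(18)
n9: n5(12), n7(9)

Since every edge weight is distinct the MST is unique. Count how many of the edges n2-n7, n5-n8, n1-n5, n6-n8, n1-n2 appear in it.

Kruskal: consider edges lightest-first.
n3-n7 (2): add — endpoints in different components.
n3-n5 (3): add — endpoints in different components.
n5-n8 (4): add — endpoints in different components.
n1-n2 (5): add — endpoints in different components.
n2-n7 (6): add — endpoints in different components.
n6-n8 (8): add — endpoints in different components.
n7-n9 (9): add — endpoints in different components.
n5-n7 (10): skip — n7 and n5 already connected.
n3-n6 (11): skip — n3 and n6 already connected.
n5-n9 (12): skip — n5 and n9 already connected.
n4-n5 (13): add — endpoints in different components.
MST edge set: {n3-n7, n3-n5, n5-n8, n1-n2, n2-n7, n6-n8, n7-n9, n4-n5}.
Of the listed edges, {n2-n7, n5-n8, n6-n8, n1-n2} are in the MST → 4.

4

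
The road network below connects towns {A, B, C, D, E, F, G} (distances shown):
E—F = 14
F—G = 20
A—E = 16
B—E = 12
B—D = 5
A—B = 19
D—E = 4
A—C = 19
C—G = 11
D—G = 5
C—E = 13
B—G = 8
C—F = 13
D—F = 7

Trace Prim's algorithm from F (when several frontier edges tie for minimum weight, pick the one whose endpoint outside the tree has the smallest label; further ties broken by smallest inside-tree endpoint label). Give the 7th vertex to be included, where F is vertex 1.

A

Grow the tree from F using Prim:
Step 1: cheapest edge leaving the tree is D—F (7); add D.
Step 2: cheapest edge leaving the tree is D—E (4); add E.
Step 3: cheapest edge leaving the tree is B—D (5); add B.
Step 4: cheapest edge leaving the tree is D—G (5); add G.
Step 5: cheapest edge leaving the tree is C—G (11); add C.
Step 6: cheapest edge leaving the tree is A—E (16); add A.
Vertex order: F, D, E, B, G, C, A. The 7th vertex is A.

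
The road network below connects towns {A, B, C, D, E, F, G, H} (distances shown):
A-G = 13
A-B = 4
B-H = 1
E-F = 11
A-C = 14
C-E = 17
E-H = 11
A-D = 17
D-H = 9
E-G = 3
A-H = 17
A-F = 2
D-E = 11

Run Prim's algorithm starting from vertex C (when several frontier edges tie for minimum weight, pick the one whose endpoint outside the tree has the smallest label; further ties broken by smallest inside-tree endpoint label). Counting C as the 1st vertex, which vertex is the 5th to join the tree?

Prim, starting at C.
Step 1: cheapest edge leaving the tree is A-C (14); add A.
Step 2: cheapest edge leaving the tree is A-F (2); add F.
Step 3: cheapest edge leaving the tree is A-B (4); add B.
Step 4: cheapest edge leaving the tree is B-H (1); add H.
Step 5: cheapest edge leaving the tree is D-H (9); add D.
Step 6: cheapest edge leaving the tree is D-E (11); add E.
Step 7: cheapest edge leaving the tree is E-G (3); add G.
Vertex order: C, A, F, B, H, D, E, G. The 5th vertex is H.

H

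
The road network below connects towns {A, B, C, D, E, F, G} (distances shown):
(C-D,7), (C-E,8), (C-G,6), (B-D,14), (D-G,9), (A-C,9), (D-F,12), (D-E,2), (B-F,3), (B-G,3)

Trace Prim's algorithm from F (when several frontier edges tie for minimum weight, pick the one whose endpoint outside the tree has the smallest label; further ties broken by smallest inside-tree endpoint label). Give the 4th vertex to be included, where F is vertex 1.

Prim's algorithm from F:
Step 1: cheapest edge leaving the tree is B-F (3); add B.
Step 2: cheapest edge leaving the tree is B-G (3); add G.
Step 3: cheapest edge leaving the tree is C-G (6); add C.
Step 4: cheapest edge leaving the tree is C-D (7); add D.
Step 5: cheapest edge leaving the tree is D-E (2); add E.
Step 6: cheapest edge leaving the tree is A-C (9); add A.
Vertex order: F, B, G, C, D, E, A. The 4th vertex is C.

C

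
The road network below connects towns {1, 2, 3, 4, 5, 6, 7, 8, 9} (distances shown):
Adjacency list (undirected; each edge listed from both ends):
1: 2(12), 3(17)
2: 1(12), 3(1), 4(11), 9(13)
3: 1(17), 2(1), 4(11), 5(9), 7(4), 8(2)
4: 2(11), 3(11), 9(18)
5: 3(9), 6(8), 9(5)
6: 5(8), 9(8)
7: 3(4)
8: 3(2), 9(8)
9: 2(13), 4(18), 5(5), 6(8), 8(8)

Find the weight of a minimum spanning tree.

Grow the tree from 8 using Prim:
Step 1: cheapest edge leaving the tree is 3 8 (2); add 3.
Step 2: cheapest edge leaving the tree is 2 3 (1); add 2.
Step 3: cheapest edge leaving the tree is 3 7 (4); add 7.
Step 4: cheapest edge leaving the tree is 8 9 (8); add 9.
Step 5: cheapest edge leaving the tree is 5 9 (5); add 5.
Step 6: cheapest edge leaving the tree is 5 6 (8); add 6.
Step 7: cheapest edge leaving the tree is 2 4 (11); add 4.
Step 8: cheapest edge leaving the tree is 1 2 (12); add 1.
MST edges: 3 8, 2 3, 3 7, 8 9, 5 9, 5 6, 2 4, 1 2; total weight 2+1+4+8+5+8+11+12 = 51.

51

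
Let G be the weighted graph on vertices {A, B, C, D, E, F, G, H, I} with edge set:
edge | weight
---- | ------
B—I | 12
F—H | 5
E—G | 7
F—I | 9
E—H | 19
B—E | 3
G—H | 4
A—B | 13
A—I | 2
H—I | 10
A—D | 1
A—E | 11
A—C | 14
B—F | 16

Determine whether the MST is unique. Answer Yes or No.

Sort edges by weight, then run Kruskal:
A—D (1): add — endpoints in different components.
A—I (2): add — endpoints in different components.
B—E (3): add — endpoints in different components.
G—H (4): add — endpoints in different components.
F—H (5): add — endpoints in different components.
E—G (7): add — endpoints in different components.
F—I (9): add — endpoints in different components.
H—I (10): skip — H and I already connected.
A—E (11): skip — A and E already connected.
B—I (12): skip — B and I already connected.
A—B (13): skip — A and B already connected.
A—C (14): add — endpoints in different components.
Every non-tree edge has weight strictly greater than the heaviest edge on the tree path between its endpoints, so the MST is unique.

Yes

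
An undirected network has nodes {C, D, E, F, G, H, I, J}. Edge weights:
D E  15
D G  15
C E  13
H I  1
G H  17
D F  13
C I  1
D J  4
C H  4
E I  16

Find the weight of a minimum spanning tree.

62

Grow the tree from I using Prim:
Step 1: frontier [C I 1, H I 1, E I 16] → take C I (1); add C.
Step 2: frontier [C H 4, C E 13, H I 1, E I 16] → take H I (1); add H.
Step 3: frontier [C E 13, G H 17, E I 16] → take C E (13); add E.
Step 4: frontier [D E 15, G H 17] → take D E (15); add D.
Step 5: frontier [D J 4, D F 13, D G 15, G H 17] → take D J (4); add J.
Step 6: frontier [D F 13, D G 15, G H 17] → take D F (13); add F.
Step 7: frontier [D G 15, G H 17] → take D G (15); add G.
MST edges: C I, H I, C E, D E, D J, D F, D G; total weight 1+1+13+15+4+13+15 = 62.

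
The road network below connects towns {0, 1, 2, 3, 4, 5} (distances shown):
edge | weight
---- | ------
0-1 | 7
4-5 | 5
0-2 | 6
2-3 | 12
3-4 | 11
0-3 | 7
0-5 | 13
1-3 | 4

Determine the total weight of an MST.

Prim, starting at 5.
Step 1: frontier [4-5 5, 0-5 13] → take 4-5 (5); add 4.
Step 2: frontier [3-4 11, 0-5 13] → take 3-4 (11); add 3.
Step 3: frontier [1-3 4, 0-3 7, 2-3 12, 0-5 13] → take 1-3 (4); add 1.
Step 4: frontier [0-1 7, 0-3 7, 2-3 12, 0-5 13] → take 0-1 (7); add 0.
Step 5: frontier [0-2 6, 2-3 12] → take 0-2 (6); add 2.
MST edges: 4-5, 3-4, 1-3, 0-1, 0-2; total weight 5+11+4+7+6 = 33.

33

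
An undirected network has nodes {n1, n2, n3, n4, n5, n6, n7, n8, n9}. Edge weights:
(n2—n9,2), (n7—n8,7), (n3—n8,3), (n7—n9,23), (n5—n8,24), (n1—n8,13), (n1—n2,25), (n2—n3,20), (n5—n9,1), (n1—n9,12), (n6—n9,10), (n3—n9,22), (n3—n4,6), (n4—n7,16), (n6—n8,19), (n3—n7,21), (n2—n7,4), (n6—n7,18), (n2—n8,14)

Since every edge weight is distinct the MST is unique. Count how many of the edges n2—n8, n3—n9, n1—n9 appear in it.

1

Kruskal: consider edges lightest-first.
n5—n9 (1): add — endpoints in different components.
n2—n9 (2): add — endpoints in different components.
n3—n8 (3): add — endpoints in different components.
n2—n7 (4): add — endpoints in different components.
n3—n4 (6): add — endpoints in different components.
n7—n8 (7): add — endpoints in different components.
n6—n9 (10): add — endpoints in different components.
n1—n9 (12): add — endpoints in different components.
MST edge set: {n5—n9, n2—n9, n3—n8, n2—n7, n3—n4, n7—n8, n6—n9, n1—n9}.
Of the listed edges, {n1—n9} are in the MST → 1.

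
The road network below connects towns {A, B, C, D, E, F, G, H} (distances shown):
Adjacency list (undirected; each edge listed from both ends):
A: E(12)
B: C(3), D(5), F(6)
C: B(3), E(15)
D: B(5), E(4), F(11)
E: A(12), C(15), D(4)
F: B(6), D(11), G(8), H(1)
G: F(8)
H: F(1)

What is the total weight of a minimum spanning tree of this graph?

39

Sort edges by weight, then run Kruskal:
F–H (1): add — endpoints in different components.
B–C (3): add — endpoints in different components.
D–E (4): add — endpoints in different components.
B–D (5): add — endpoints in different components.
B–F (6): add — endpoints in different components.
F–G (8): add — endpoints in different components.
D–F (11): skip — D and F already connected.
A–E (12): add — endpoints in different components.
MST edges: F–H, B–C, D–E, B–D, B–F, F–G, A–E; total weight 1+3+4+5+6+8+12 = 39.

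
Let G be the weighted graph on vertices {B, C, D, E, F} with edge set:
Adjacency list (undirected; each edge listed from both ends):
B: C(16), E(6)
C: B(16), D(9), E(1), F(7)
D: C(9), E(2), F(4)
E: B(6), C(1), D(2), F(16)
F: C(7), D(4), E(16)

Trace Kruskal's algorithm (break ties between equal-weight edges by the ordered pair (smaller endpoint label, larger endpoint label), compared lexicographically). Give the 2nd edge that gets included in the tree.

Sort edges by weight, then run Kruskal:
C-E (1): add. Components now {B} {C,E} {D} {F}
D-E (2): add. Components now {B} {C,D,E} {F}
D-F (4): add. Components now {B} {C,D,E,F}
B-E (6): add. Components now {B,C,D,E,F}
The 2nd edge added is D-E.

D-E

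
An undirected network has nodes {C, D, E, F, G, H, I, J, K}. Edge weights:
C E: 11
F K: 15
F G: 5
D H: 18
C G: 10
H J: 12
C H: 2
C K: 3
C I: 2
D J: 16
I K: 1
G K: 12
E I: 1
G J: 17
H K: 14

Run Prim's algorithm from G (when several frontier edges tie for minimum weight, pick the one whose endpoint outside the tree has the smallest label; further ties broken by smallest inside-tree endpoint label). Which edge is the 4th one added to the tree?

Grow the tree from G using Prim:
Step 1: cheapest edge leaving the tree is F G (5); add F.
Step 2: cheapest edge leaving the tree is C G (10); add C.
Step 3: cheapest edge leaving the tree is C H (2); add H.
Step 4: cheapest edge leaving the tree is C I (2); add I.
Step 5: cheapest edge leaving the tree is E I (1); add E.
Step 6: cheapest edge leaving the tree is I K (1); add K.
Step 7: cheapest edge leaving the tree is H J (12); add J.
Step 8: cheapest edge leaving the tree is D J (16); add D.
The 4th edge added is C I.

C-I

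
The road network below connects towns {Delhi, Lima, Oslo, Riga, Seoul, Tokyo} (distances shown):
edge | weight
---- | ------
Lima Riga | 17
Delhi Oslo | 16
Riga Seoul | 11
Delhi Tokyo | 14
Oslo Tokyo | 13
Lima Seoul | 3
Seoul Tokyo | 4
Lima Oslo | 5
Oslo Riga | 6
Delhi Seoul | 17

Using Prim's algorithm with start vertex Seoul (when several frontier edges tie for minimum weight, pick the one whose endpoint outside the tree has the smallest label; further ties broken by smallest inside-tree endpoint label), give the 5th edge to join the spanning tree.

Delhi-Tokyo

Prim, starting at Seoul.
Step 1: frontier [Lima Seoul 3, Seoul Tokyo 4, Riga Seoul 11, Delhi Seoul 17] → take Lima Seoul (3); add Lima.
Step 2: frontier [Lima Oslo 5, Lima Riga 17, Seoul Tokyo 4, Riga Seoul 11, Delhi Seoul 17] → take Seoul Tokyo (4); add Tokyo.
Step 3: frontier [Lima Oslo 5, Lima Riga 17, Riga Seoul 11, Delhi Seoul 17, Oslo Tokyo 13, Delhi Tokyo 14] → take Lima Oslo (5); add Oslo.
Step 4: frontier [Lima Riga 17, Oslo Riga 6, Delhi Oslo 16, Riga Seoul 11, Delhi Seoul 17, Delhi Tokyo 14] → take Oslo Riga (6); add Riga.
Step 5: frontier [Delhi Oslo 16, Delhi Seoul 17, Delhi Tokyo 14] → take Delhi Tokyo (14); add Delhi.
The 5th edge added is Delhi Tokyo.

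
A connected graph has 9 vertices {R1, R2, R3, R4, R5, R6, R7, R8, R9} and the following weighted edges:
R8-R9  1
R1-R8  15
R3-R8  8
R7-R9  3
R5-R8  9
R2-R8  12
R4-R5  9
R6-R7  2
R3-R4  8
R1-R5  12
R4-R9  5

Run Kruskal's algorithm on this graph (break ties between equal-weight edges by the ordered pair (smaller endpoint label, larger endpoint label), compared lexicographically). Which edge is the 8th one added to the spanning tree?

Kruskal: consider edges lightest-first.
R8-R9 (1): add — endpoints in different components.
R6-R7 (2): add — endpoints in different components.
R7-R9 (3): add — endpoints in different components.
R4-R9 (5): add — endpoints in different components.
R3-R4 (8): add — endpoints in different components.
R3-R8 (8): skip — R8 and R3 already connected.
R4-R5 (9): add — endpoints in different components.
R5-R8 (9): skip — R8 and R5 already connected.
R1-R5 (12): add — endpoints in different components.
R2-R8 (12): add — endpoints in different components.
The 8th edge added is R2-R8.

R2-R8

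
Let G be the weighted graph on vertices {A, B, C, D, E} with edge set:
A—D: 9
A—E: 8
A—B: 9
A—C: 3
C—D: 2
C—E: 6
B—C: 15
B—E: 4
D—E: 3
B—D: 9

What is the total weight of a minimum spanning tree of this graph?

Sort edges by weight, then run Kruskal:
C—D (2): add — endpoints in different components.
A—C (3): add — endpoints in different components.
D—E (3): add — endpoints in different components.
B—E (4): add — endpoints in different components.
MST edges: C—D, A—C, D—E, B—E; total weight 2+3+3+4 = 12.

12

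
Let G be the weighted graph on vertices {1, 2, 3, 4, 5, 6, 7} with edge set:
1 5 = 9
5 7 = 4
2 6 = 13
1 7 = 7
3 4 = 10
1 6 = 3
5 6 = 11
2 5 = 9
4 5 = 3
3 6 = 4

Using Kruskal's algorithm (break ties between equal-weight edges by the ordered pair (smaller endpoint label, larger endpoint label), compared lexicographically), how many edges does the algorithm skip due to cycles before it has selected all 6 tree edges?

Kruskal: consider edges lightest-first.
1 6 (3): add — endpoints in different components.
4 5 (3): add — endpoints in different components.
3 6 (4): add — endpoints in different components.
5 7 (4): add — endpoints in different components.
1 7 (7): add — endpoints in different components.
1 5 (9): skip — 1 and 5 already connected.
2 5 (9): add — endpoints in different components.
Edges rejected before the tree was complete: 1.

1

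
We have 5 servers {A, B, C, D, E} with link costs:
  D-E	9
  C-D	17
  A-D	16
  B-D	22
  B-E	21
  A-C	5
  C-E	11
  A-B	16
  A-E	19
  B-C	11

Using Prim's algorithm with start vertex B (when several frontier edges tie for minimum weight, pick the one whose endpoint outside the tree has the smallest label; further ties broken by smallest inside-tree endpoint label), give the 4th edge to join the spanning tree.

Prim, starting at B.
Step 1: frontier [B-C 11, A-B 16, B-E 21, B-D 22] → take B-C (11); add C.
Step 2: frontier [A-B 16, B-E 21, B-D 22, A-C 5, C-E 11, C-D 17] → take A-C (5); add A.
Step 3: frontier [A-D 16, A-E 19, B-E 21, B-D 22, C-E 11, C-D 17] → take C-E (11); add E.
Step 4: frontier [A-D 16, B-D 22, C-D 17, D-E 9] → take D-E (9); add D.
The 4th edge added is D-E.

D-E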